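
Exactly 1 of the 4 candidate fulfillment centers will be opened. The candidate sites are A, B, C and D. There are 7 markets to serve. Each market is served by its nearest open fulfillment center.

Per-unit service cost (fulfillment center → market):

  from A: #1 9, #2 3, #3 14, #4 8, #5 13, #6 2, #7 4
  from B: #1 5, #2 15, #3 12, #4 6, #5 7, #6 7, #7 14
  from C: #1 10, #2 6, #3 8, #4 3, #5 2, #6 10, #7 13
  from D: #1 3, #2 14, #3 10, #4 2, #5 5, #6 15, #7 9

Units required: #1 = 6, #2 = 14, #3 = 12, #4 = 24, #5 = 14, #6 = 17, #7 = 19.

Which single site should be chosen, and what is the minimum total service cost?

With exactly 1 open, each market uses its cheapest among the chosen.
{A}: #1→A 9·6=54, #2→A 3·14=42, #3→A 14·12=168, #4→A 8·24=192, #5→A 13·14=182, #6→A 2·17=34, #7→A 4·19=76. Service cost 748.
{C}: service cost 757
{D}: service cost 878
Among all 4 size-1 choices, {A} is lowest.

Choose A only; total service cost 748.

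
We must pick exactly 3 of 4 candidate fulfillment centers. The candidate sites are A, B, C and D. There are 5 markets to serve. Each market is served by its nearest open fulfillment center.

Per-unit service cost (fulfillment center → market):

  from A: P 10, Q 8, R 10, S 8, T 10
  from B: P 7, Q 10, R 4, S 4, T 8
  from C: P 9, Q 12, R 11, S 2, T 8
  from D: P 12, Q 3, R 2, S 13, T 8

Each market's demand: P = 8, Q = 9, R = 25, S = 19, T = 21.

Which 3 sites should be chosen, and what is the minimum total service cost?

Choose B, C and D; total service cost 339.

With exactly 3 open, each market uses its cheapest among the chosen.
{B, C, D}: P→B 7·8=56, Q→D 3·9=27, R→D 2·25=50, S→C 2·19=38, T→B 8·21=168. Service cost 339.
{A, C, D}: service cost 355
{A, B, D}: service cost 377
Among all 4 size-3 choices, {B, C, D} is lowest.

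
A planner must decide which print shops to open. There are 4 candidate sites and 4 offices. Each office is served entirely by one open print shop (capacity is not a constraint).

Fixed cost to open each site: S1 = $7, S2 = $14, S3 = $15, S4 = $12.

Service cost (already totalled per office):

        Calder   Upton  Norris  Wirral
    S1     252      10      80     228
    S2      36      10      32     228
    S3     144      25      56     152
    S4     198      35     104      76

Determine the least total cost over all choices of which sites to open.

For any fixed open set, each office goes to its cheapest open site; total = fixed + service.
{S2, S4}: Calder→S2 36, Upton→S2 10, Norris→S2 32, Wirral→S4 76. Service 154; fixed 26; total 180.
{S1, S2, S4}: Calder→S2 36, Upton→S1 10, Norris→S2 32, Wirral→S4 76. Service 154; fixed 33; total 187.
{S2, S3, S4}: service 154 + fixed 41 = 195
{S1, S2, S3, S4}: Calder→S2 36, Upton→S1 10, Norris→S2 32, Wirral→S4 76. Service 154; fixed 48; total 202.
(All 15 nonempty subsets were checked; S2 and S4 is lowest.)

Minimum total cost: 180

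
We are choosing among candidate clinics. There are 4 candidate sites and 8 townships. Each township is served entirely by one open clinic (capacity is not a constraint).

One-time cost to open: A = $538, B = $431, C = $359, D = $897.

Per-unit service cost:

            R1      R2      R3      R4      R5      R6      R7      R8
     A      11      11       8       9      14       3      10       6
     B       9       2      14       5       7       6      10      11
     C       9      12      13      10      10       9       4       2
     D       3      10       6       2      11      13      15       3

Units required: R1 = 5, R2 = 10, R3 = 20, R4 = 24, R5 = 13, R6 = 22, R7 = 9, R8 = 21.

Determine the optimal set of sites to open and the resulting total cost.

Open C only; minimum total cost 1430.

For any fixed open set, each township goes to its cheapest open site; total = fixed + service.
{C}: R1→C 9·5=45, R2→C 12·10=120, R3→C 13·20=260, R4→C 10·24=240, R5→C 10·13=130, R6→C 9·22=198, R7→C 4·9=36, R8→C 2·21=42. Service 1071; fixed 359; total 1430.
{B}: service 1009 + fixed 431 = 1440
{B, C}: service 746 + fixed 790 = 1536
{A, B, C, D}: service 438 + fixed 2225 = 2663
No other subset beats 1430.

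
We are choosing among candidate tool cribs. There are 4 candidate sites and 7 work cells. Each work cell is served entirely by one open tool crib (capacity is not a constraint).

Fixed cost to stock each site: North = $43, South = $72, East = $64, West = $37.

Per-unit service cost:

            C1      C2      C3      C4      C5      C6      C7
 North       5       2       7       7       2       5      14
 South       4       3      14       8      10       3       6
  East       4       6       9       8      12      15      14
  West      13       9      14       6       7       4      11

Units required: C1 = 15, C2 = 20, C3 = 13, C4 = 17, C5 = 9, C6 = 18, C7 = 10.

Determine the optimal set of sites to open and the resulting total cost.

For any fixed open set, each work cell goes to its cheapest open site; total = fixed + service.
{North, South}: C1→South 4·15=60, C2→North 2·20=40, C3→North 7·13=91, C4→North 7·17=119, C5→North 2·9=18, C6→South 3·18=54, C7→South 6·10=60. Service 442; fixed 115; total 557.
{North, South, West}: service 425 + fixed 152 = 577
{North, West}: service 508 + fixed 80 = 588
{North, South, East, West}: C1→South 4·15=60, C2→North 2·20=40, C3→North 7·13=91, C4→West 6·17=102, C5→North 2·9=18, C6→South 3·18=54, C7→South 6·10=60. Service 425; fixed 216; total 641.
No other subset beats 557.

Open North and South; minimum total cost 557.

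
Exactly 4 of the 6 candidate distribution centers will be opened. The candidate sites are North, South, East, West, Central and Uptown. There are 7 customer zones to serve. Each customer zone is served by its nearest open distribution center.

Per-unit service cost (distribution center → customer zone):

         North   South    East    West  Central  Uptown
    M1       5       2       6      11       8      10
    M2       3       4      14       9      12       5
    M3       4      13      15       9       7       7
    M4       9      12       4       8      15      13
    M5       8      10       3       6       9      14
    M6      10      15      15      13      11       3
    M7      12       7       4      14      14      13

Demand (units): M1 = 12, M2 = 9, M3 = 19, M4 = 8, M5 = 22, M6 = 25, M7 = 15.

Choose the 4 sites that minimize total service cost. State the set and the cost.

Choose North, South, East and Uptown; total service cost 360.

With exactly 4 open, each customer zone uses its cheapest among the chosen.
{North, South, East, Uptown}: M1→South 2·12=24, M2→North 3·9=27, M3→North 4·19=76, M4→East 4·8=32, M5→East 3·22=66, M6→Uptown 3·25=75, M7→East 4·15=60. Service cost 360.
{North, East, West, Uptown}: service cost 396
{North, East, Central, Uptown}: service cost 396
Among all 15 size-4 choices, {North, South, East, Uptown} is lowest.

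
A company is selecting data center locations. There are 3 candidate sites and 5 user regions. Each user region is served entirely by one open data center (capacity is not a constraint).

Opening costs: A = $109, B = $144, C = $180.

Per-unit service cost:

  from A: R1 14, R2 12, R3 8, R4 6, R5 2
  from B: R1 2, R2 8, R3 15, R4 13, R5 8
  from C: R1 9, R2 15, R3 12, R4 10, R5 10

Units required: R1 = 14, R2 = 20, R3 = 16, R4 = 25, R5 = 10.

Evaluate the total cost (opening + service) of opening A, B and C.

Each user region is assigned to its cheapest site among the open ones.
{A, B, C}: R1→B 2·14=28, R2→B 8·20=160, R3→A 8·16=128, R4→A 6·25=150, R5→A 2·10=20. Service 486; fixed 433; total 919.

Total cost: 919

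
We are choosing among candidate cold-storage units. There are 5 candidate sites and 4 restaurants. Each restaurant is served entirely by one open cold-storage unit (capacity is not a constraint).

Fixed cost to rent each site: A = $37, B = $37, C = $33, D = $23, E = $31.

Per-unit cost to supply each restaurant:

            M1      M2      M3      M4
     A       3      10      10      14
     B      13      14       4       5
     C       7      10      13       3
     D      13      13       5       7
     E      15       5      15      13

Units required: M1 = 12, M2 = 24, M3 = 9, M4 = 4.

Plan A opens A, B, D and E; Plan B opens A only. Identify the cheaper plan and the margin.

Plan A: {A, B, D, E}: M1→A 3·12=36, M2→E 5·24=120, M3→B 4·9=36, M4→B 5·4=20. Service 212; fixed 128; total 340.
Plan B: {A}: M1→A 3·12=36, M2→A 10·24=240, M3→A 10·9=90, M4→A 14·4=56. Service 422; fixed 37; total 459.
Difference: |340 − 459| = 119.

Plan A is cheaper by 119.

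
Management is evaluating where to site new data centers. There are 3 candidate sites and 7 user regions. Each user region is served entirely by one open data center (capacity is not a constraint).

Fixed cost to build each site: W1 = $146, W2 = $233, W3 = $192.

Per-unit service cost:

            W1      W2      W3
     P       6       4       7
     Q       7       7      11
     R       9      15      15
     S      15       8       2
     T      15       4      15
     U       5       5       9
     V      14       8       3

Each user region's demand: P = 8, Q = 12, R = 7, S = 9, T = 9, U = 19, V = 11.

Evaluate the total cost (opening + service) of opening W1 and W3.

Each user region is assigned to its cheapest site among the open ones.
{W1, W3}: P→W1 6·8=48, Q→W1 7·12=84, R→W1 9·7=63, S→W3 2·9=18, T→W1 15·9=135, U→W1 5·19=95, V→W3 3·11=33. Service 476; fixed 338; total 814.

Total cost: 814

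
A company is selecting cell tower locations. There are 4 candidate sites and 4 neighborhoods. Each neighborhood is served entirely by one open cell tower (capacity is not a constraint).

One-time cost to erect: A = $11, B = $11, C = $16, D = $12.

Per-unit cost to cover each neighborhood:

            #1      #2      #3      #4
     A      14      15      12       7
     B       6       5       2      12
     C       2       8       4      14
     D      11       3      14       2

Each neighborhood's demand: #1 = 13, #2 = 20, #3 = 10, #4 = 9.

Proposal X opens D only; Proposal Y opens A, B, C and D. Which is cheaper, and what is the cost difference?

Proposal X: {D}: #1→D 11·13=143, #2→D 3·20=60, #3→D 14·10=140, #4→D 2·9=18. Service 361; fixed 12; total 373.
Proposal Y: {A, B, C, D}: #1→C 2·13=26, #2→D 3·20=60, #3→B 2·10=20, #4→D 2·9=18. Service 124; fixed 50; total 174.
Difference: |373 − 174| = 199.

Proposal Y is cheaper by 199.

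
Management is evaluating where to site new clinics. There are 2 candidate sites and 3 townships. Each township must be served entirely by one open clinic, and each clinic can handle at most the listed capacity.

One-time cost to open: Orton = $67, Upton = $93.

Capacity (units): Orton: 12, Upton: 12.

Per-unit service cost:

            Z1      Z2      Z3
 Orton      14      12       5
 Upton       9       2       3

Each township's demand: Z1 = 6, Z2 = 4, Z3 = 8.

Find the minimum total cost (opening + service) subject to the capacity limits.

Minimum total cost: 262

Open {Orton, Upton}: Z1→Upton 9·6=54, Z2→Upton 2·4=8, Z3→Orton 5·8=40.
Loads: Orton carries 8/12, Upton carries 10/12. Service 102; fixed 160; total 262.
Next best feasible plan costs 276.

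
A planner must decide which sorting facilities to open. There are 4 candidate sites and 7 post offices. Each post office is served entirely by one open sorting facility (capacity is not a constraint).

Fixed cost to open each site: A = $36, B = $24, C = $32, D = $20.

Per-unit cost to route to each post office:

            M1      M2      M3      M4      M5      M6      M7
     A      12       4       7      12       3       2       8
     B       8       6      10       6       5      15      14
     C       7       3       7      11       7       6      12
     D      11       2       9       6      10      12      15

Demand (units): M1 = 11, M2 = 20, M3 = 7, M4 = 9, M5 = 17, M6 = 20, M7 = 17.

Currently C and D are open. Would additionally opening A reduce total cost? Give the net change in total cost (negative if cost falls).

Yes — net change −180 (cost falls by 180).

Current service cost with {C, D}: 663.
Adding A: each post office re-picks its cheapest; new service cost 447, saving 216.
Extra fixed cost: 36. Net change = 36 − 216 = -180.
(Totals: 715 → 535.)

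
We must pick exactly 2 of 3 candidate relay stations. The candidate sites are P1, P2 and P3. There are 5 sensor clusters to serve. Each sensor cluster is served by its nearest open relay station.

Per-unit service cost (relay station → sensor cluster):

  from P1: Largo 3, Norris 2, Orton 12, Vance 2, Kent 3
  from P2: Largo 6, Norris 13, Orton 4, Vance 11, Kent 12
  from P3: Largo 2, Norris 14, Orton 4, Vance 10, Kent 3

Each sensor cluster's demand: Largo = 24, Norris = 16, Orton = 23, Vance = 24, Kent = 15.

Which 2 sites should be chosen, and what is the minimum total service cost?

With exactly 2 open, each sensor cluster uses its cheapest among the chosen.
{P1, P3}: Largo→P3 2·24=48, Norris→P1 2·16=32, Orton→P3 4·23=92, Vance→P1 2·24=48, Kent→P1 3·15=45. Service cost 265.
{P1, P2}: service cost 289
{P2, P3}: service cost 633
Among all 3 size-2 choices, {P1, P3} is lowest.

Choose P1 and P3; total service cost 265.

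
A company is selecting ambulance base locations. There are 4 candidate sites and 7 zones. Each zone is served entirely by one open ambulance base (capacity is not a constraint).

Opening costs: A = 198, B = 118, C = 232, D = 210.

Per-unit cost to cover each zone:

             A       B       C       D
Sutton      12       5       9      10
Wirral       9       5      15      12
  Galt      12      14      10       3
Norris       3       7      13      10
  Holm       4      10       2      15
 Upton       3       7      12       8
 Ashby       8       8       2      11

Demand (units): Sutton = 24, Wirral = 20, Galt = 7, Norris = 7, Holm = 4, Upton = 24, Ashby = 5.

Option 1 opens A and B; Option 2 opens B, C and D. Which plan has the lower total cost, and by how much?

Option 1: {A, B}: Sutton→B 5·24=120, Wirral→B 5·20=100, Galt→A 12·7=84, Norris→A 3·7=21, Holm→A 4·4=16, Upton→A 3·24=72, Ashby→A 8·5=40. Service 453; fixed 316; total 769.
Option 2: {B, C, D}: Sutton→B 5·24=120, Wirral→B 5·20=100, Galt→D 3·7=21, Norris→B 7·7=49, Holm→C 2·4=8, Upton→B 7·24=168, Ashby→C 2·5=10. Service 476; fixed 560; total 1036.
Difference: |769 − 1036| = 267.

Option 1 is cheaper by 267.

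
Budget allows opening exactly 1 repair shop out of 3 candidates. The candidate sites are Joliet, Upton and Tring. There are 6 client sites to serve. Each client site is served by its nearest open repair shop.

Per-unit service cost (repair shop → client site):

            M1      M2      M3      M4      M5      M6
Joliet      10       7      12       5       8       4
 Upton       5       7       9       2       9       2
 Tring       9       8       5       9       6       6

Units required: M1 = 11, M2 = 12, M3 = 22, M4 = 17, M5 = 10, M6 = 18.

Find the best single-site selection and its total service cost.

With exactly 1 open, each client site uses its cheapest among the chosen.
{Upton}: M1→Upton 5·11=55, M2→Upton 7·12=84, M3→Upton 9·22=198, M4→Upton 2·17=34, M5→Upton 9·10=90, M6→Upton 2·18=36. Service cost 497.
{Tring}: service cost 626
{Joliet}: service cost 695
Among all 3 size-1 choices, {Upton} is lowest.

Choose Upton only; total service cost 497.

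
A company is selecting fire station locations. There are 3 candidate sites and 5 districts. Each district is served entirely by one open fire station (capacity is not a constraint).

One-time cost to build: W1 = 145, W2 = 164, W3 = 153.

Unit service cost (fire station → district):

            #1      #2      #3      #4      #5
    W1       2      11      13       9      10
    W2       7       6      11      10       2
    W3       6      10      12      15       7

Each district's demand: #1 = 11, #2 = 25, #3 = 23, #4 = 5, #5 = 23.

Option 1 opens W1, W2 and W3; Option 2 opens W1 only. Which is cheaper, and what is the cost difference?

Option 1 is cheaper by 38.

Option 1: {W1, W2, W3}: #1→W1 2·11=22, #2→W2 6·25=150, #3→W2 11·23=253, #4→W1 9·5=45, #5→W2 2·23=46. Service 516; fixed 462; total 978.
Option 2: {W1}: #1→W1 2·11=22, #2→W1 11·25=275, #3→W1 13·23=299, #4→W1 9·5=45, #5→W1 10·23=230. Service 871; fixed 145; total 1016.
Difference: |978 − 1016| = 38.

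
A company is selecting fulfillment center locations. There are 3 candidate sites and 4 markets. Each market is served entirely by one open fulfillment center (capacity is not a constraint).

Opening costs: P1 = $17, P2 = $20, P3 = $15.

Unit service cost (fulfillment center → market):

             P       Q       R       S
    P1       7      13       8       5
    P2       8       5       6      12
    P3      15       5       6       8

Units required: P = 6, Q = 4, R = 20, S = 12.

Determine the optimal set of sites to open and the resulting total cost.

For any fixed open set, each market goes to its cheapest open site; total = fixed + service.
{P1, P3}: P→P1 7·6=42, Q→P3 5·4=20, R→P3 6·20=120, S→P1 5·12=60. Service 242; fixed 32; total 274.
{P1, P2}: service 242 + fixed 37 = 279
{P1, P2, P3}: service 242 + fixed 52 = 294
{P3}: service 326 + fixed 15 = 341
No other subset beats 274.

Open P1 and P3; minimum total cost 274.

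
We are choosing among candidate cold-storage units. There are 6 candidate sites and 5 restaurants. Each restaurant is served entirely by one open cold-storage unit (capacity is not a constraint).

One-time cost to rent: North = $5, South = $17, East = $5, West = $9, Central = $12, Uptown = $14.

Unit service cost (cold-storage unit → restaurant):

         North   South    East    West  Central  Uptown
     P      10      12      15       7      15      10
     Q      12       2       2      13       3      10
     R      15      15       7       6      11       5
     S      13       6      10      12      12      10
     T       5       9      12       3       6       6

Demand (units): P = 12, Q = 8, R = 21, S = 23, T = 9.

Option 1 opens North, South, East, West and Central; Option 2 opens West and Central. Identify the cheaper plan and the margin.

Option 1 is cheaper by 119.

Option 1: {North, South, East, West, Central}: P→West 7·12=84, Q→South 2·8=16, R→West 6·21=126, S→South 6·23=138, T→West 3·9=27. Service 391; fixed 48; total 439.
Option 2: {West, Central}: P→West 7·12=84, Q→Central 3·8=24, R→West 6·21=126, S→West 12·23=276, T→West 3·9=27. Service 537; fixed 21; total 558.
Difference: |439 − 558| = 119.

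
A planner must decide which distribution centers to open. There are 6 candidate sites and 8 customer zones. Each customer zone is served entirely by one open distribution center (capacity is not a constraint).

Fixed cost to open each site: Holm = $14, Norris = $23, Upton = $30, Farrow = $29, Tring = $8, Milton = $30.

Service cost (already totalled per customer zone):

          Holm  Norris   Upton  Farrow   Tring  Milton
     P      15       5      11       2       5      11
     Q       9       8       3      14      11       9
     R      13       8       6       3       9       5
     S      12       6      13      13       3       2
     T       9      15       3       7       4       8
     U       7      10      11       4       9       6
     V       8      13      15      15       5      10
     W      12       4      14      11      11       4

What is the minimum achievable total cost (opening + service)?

Minimum total cost: 65

For any fixed open set, each customer zone goes to its cheapest open site; total = fixed + service.
{Tring}: P→Tring 5, Q→Tring 11, R→Tring 9, S→Tring 3, T→Tring 4, U→Tring 9, V→Tring 5, W→Tring 11. Service 57; fixed 8; total 65.
{Holm, Tring}: service 53 + fixed 22 = 75
{Norris, Tring}: service 46 + fixed 31 = 77
{Holm, Norris, Upton, Farrow, Tring, Milton}: P→Farrow 2, Q→Upton 3, R→Farrow 3, S→Milton 2, T→Upton 3, U→Farrow 4, V→Tring 5, W→Norris 4. Service 26; fixed 134; total 160.
No other subset beats 65.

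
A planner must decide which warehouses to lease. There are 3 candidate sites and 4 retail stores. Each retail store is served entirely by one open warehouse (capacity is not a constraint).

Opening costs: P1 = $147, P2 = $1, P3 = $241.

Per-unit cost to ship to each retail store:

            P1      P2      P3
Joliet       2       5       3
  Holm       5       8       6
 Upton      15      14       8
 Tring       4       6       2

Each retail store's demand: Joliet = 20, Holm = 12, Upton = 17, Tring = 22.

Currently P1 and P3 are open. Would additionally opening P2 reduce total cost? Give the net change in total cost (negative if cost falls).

No — net change +1 (cost rises by 1).

Current service cost with {P1, P3}: 280.
Adding P2: each retail store re-picks its cheapest; new service cost 280, saving 0.
Extra fixed cost: 1. Net change = 1 − 0 = 1.
(Totals: 668 → 669.)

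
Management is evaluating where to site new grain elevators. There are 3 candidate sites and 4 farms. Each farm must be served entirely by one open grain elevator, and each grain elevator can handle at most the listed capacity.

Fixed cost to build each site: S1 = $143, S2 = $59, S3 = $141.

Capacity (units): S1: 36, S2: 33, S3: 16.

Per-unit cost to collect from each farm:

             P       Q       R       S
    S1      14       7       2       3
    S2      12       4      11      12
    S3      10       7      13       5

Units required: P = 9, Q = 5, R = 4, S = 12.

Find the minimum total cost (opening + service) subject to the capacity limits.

Open {S1}: P→S1 14·9=126, Q→S1 7·5=35, R→S1 2·4=8, S→S1 3·12=36.
Loads: S1 carries 30/36. Service 205; fixed 143; total 348.
Next best feasible plan costs 374.

Minimum total cost: 348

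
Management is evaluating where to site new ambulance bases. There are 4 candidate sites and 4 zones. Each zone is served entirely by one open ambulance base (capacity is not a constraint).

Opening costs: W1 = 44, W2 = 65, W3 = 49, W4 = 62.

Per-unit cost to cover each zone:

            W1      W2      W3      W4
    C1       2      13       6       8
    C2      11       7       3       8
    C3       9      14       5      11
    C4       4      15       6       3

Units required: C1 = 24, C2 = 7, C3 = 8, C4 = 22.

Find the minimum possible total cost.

For any fixed open set, each zone goes to its cheapest open site; total = fixed + service.
{W1, W3}: C1→W1 2·24=48, C2→W3 3·7=21, C3→W3 5·8=40, C4→W1 4·22=88. Service 197; fixed 93; total 290.
{W1}: C1→W1 2·24=48, C2→W1 11·7=77, C3→W1 9·8=72, C4→W1 4·22=88. Service 285; fixed 44; total 329.
{W1, W3, W4}: C1→W1 2·24=48, C2→W3 3·7=21, C3→W3 5·8=40, C4→W4 3·22=66. Service 175; fixed 155; total 330.
{W1, W2, W3, W4}: C1→W1 2·24=48, C2→W3 3·7=21, C3→W3 5·8=40, C4→W4 3·22=66. Service 175; fixed 220; total 395.
(All 15 nonempty subsets were checked; W1 and W3 is lowest.)

Minimum total cost: 290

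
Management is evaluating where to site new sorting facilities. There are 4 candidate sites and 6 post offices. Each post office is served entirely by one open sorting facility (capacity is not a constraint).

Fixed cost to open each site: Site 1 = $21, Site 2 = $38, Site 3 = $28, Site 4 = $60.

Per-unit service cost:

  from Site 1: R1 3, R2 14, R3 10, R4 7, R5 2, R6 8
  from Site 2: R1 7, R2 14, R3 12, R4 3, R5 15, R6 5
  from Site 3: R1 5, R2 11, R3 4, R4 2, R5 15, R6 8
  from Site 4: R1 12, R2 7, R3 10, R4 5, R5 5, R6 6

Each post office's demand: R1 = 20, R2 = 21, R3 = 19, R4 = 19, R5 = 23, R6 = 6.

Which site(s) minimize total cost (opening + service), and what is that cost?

Open Site 1, Site 3 and Site 4; minimum total cost 512.

For any fixed open set, each post office goes to its cheapest open site; total = fixed + service.
{Site 1, Site 3, Site 4}: R1→Site 1 3·20=60, R2→Site 4 7·21=147, R3→Site 3 4·19=76, R4→Site 3 2·19=38, R5→Site 1 2·23=46, R6→Site 4 6·6=36. Service 403; fixed 109; total 512.
{Site 1, Site 2, Site 3, Site 4}: service 397 + fixed 147 = 544
{Site 1, Site 3}: R1→Site 1 3·20=60, R2→Site 3 11·21=231, R3→Site 3 4·19=76, R4→Site 3 2·19=38, R5→Site 1 2·23=46, R6→Site 1 8·6=48. Service 499; fixed 49; total 548.
{Site 1}: R1→Site 1 3·20=60, R2→Site 1 14·21=294, R3→Site 1 10·19=190, R4→Site 1 7·19=133, R5→Site 1 2·23=46, R6→Site 1 8·6=48. Service 771; fixed 21; total 792.
No other subset beats 512.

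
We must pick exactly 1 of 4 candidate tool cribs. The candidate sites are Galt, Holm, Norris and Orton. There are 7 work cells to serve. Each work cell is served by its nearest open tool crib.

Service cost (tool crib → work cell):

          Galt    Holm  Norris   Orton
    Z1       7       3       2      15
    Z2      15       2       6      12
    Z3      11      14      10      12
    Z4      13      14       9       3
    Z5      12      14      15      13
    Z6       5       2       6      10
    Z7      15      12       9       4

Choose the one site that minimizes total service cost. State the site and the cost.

Choose Norris only; total service cost 57.

With exactly 1 open, each work cell uses its cheapest among the chosen.
{Norris}: Z1→Norris 2, Z2→Norris 6, Z3→Norris 10, Z4→Norris 9, Z5→Norris 15, Z6→Norris 6, Z7→Norris 9. Service cost 57.
{Holm}: service cost 61
{Orton}: service cost 69
Among all 4 size-1 choices, {Norris} is lowest.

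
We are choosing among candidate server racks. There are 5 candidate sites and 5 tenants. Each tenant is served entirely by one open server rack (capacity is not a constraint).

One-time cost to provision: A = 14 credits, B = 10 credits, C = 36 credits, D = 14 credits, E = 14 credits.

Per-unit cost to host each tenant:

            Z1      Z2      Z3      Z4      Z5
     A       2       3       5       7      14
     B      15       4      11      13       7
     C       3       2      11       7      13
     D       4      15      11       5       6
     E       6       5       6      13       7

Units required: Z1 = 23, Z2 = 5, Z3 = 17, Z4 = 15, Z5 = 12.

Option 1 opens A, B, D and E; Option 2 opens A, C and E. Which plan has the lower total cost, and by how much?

Option 1: {A, B, D, E}: Z1→A 2·23=46, Z2→A 3·5=15, Z3→A 5·17=85, Z4→D 5·15=75, Z5→D 6·12=72. Service 293; fixed 52; total 345.
Option 2: {A, C, E}: Z1→A 2·23=46, Z2→C 2·5=10, Z3→A 5·17=85, Z4→A 7·15=105, Z5→E 7·12=84. Service 330; fixed 64; total 394.
Difference: |345 − 394| = 49.

Option 1 is cheaper by 49.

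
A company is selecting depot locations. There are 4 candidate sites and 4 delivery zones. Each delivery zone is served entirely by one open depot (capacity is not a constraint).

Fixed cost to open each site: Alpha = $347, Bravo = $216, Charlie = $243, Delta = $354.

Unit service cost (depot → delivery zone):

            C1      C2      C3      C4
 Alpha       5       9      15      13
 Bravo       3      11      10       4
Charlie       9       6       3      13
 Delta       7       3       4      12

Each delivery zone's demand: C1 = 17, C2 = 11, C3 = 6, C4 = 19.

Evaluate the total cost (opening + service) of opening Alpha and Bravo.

Each delivery zone is assigned to its cheapest site among the open ones.
{Alpha, Bravo}: C1→Bravo 3·17=51, C2→Alpha 9·11=99, C3→Bravo 10·6=60, C4→Bravo 4·19=76. Service 286; fixed 563; total 849.

Total cost: 849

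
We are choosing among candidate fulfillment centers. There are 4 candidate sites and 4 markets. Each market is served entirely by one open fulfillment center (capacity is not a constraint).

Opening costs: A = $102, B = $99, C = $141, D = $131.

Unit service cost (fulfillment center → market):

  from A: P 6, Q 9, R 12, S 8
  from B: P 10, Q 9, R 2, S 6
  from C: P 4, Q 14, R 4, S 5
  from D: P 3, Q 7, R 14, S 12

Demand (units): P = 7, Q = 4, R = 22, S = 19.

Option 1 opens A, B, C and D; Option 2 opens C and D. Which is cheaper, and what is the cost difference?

Option 2 is cheaper by 157.

Option 1: {A, B, C, D}: P→D 3·7=21, Q→D 7·4=28, R→B 2·22=44, S→C 5·19=95. Service 188; fixed 473; total 661.
Option 2: {C, D}: P→D 3·7=21, Q→D 7·4=28, R→C 4·22=88, S→C 5·19=95. Service 232; fixed 272; total 504.
Difference: |661 − 504| = 157.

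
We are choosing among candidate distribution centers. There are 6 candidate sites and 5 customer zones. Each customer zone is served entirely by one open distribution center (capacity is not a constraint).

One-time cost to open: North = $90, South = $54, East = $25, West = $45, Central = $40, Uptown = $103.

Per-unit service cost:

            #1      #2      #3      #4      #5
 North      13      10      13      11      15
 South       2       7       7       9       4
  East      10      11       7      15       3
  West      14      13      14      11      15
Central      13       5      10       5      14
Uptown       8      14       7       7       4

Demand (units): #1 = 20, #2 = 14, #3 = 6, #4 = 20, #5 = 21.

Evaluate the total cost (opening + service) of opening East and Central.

Total cost: 540

Each customer zone is assigned to its cheapest site among the open ones.
{East, Central}: #1→East 10·20=200, #2→Central 5·14=70, #3→East 7·6=42, #4→Central 5·20=100, #5→East 3·21=63. Service 475; fixed 65; total 540.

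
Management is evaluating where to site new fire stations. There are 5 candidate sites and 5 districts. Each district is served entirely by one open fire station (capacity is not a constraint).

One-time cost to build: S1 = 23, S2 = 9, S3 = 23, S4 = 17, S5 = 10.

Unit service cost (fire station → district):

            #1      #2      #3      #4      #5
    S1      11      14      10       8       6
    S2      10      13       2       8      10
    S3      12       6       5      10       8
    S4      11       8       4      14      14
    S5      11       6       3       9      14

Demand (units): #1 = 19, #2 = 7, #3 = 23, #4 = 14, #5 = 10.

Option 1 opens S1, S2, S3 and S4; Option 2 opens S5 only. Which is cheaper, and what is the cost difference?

Option 1: {S1, S2, S3, S4}: #1→S2 10·19=190, #2→S3 6·7=42, #3→S2 2·23=46, #4→S1 8·14=112, #5→S1 6·10=60. Service 450; fixed 72; total 522.
Option 2: {S5}: #1→S5 11·19=209, #2→S5 6·7=42, #3→S5 3·23=69, #4→S5 9·14=126, #5→S5 14·10=140. Service 586; fixed 10; total 596.
Difference: |522 − 596| = 74.

Option 1 is cheaper by 74.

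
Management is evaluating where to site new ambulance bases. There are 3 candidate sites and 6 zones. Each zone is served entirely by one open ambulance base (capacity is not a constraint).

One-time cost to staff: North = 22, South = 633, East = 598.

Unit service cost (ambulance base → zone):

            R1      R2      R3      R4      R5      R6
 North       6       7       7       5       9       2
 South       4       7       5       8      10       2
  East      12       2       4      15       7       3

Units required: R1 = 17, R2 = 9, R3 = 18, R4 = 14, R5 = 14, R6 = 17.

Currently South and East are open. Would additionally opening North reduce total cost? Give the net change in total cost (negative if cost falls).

Yes — net change −20 (cost falls by 20).

Current service cost with {South, East}: 402.
Adding North: each zone re-picks its cheapest; new service cost 360, saving 42.
Extra fixed cost: 22. Net change = 22 − 42 = -20.
(Totals: 1633 → 1613.)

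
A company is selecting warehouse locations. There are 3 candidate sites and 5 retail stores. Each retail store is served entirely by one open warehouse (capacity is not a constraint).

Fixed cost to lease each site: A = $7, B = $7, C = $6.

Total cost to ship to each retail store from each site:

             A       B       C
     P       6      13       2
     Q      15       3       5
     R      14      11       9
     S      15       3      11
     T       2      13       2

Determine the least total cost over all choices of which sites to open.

For any fixed open set, each retail store goes to its cheapest open site; total = fixed + service.
{B, C}: P→C 2, Q→B 3, R→C 9, S→B 3, T→C 2. Service 19; fixed 13; total 32.
{C}: P→C 2, Q→C 5, R→C 9, S→C 11, T→C 2. Service 29; fixed 6; total 35.
{A, B}: service 25 + fixed 14 = 39
{A, B, C}: service 19 + fixed 20 = 39
No other subset beats 32.

Minimum total cost: 32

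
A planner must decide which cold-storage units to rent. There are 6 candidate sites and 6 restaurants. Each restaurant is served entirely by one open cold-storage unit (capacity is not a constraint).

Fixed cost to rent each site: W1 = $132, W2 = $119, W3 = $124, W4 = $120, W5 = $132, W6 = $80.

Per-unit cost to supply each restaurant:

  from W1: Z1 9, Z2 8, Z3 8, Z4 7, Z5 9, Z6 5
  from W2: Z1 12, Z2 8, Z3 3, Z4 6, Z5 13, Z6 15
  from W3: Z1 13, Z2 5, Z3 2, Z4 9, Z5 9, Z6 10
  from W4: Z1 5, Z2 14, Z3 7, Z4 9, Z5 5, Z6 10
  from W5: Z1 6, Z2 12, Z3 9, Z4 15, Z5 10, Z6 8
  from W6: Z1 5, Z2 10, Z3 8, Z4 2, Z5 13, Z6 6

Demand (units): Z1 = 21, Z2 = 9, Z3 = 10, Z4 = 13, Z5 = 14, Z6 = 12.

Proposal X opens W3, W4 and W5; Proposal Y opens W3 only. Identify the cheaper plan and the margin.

Proposal X: {W3, W4, W5}: Z1→W4 5·21=105, Z2→W3 5·9=45, Z3→W3 2·10=20, Z4→W3 9·13=117, Z5→W4 5·14=70, Z6→W5 8·12=96. Service 453; fixed 376; total 829.
Proposal Y: {W3}: Z1→W3 13·21=273, Z2→W3 5·9=45, Z3→W3 2·10=20, Z4→W3 9·13=117, Z5→W3 9·14=126, Z6→W3 10·12=120. Service 701; fixed 124; total 825.
Difference: |829 − 825| = 4.

Proposal Y is cheaper by 4.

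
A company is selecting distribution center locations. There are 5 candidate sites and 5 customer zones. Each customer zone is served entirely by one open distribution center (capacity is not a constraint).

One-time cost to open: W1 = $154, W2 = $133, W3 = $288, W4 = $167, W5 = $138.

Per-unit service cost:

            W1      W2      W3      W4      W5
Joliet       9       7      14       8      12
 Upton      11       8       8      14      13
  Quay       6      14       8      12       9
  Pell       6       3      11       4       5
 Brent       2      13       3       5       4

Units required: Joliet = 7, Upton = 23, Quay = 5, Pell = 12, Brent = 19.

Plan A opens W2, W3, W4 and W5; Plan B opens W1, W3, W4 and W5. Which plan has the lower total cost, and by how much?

Plan A is cheaper by 11.

Plan A: {W2, W3, W4, W5}: Joliet→W2 7·7=49, Upton→W2 8·23=184, Quay→W3 8·5=40, Pell→W2 3·12=36, Brent→W3 3·19=57. Service 366; fixed 726; total 1092.
Plan B: {W1, W3, W4, W5}: Joliet→W4 8·7=56, Upton→W3 8·23=184, Quay→W1 6·5=30, Pell→W4 4·12=48, Brent→W1 2·19=38. Service 356; fixed 747; total 1103.
Difference: |1092 − 1103| = 11.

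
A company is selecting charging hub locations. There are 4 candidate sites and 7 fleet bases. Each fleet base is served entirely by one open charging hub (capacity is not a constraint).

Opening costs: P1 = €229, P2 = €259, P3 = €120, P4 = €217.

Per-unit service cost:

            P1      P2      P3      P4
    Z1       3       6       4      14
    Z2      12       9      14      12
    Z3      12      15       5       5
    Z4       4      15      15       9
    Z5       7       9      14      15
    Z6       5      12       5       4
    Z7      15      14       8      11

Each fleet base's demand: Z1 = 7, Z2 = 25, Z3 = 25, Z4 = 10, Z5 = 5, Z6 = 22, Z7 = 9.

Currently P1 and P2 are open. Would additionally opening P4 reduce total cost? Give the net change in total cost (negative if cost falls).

Current service cost with {P1, P2}: 857.
Adding P4: each fleet base re-picks its cheapest; new service cost 633, saving 224.
Extra fixed cost: 217. Net change = 217 − 224 = -7.
(Totals: 1345 → 1338.)

Yes — net change −7 (cost falls by 7).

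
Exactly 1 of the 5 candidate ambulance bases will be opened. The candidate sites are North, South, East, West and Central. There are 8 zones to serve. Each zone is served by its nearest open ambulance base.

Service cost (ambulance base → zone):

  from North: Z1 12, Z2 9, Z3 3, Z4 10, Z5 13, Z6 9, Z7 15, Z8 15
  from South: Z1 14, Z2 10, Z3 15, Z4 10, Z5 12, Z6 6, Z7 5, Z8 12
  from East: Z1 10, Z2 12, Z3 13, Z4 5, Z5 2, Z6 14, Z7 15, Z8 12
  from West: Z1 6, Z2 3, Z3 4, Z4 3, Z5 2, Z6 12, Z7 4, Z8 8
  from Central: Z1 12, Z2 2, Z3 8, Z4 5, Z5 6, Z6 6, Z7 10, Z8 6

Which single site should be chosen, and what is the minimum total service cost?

Choose West only; total service cost 42.

With exactly 1 open, each zone uses its cheapest among the chosen.
{West}: Z1→West 6, Z2→West 3, Z3→West 4, Z4→West 3, Z5→West 2, Z6→West 12, Z7→West 4, Z8→West 8. Service cost 42.
{Central}: service cost 55
{East}: service cost 83
Among all 5 size-1 choices, {West} is lowest.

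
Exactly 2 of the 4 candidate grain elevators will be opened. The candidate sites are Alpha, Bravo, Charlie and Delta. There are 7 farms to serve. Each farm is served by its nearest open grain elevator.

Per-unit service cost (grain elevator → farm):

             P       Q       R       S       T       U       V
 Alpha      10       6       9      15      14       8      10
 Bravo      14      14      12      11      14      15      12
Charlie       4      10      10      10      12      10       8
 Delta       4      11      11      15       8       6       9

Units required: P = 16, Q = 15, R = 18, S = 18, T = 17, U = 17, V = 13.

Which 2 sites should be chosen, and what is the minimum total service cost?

Choose Charlie and Delta; total service cost 916.

With exactly 2 open, each farm uses its cheapest among the chosen.
{Charlie, Delta}: P→Charlie 4·16=64, Q→Charlie 10·15=150, R→Charlie 10·18=180, S→Charlie 10·18=180, T→Delta 8·17=136, U→Delta 6·17=102, V→Charlie 8·13=104. Service cost 916.
{Alpha, Charlie}: service cost 940
{Alpha, Delta}: service cost 941
Among all 6 size-2 choices, {Charlie, Delta} is lowest.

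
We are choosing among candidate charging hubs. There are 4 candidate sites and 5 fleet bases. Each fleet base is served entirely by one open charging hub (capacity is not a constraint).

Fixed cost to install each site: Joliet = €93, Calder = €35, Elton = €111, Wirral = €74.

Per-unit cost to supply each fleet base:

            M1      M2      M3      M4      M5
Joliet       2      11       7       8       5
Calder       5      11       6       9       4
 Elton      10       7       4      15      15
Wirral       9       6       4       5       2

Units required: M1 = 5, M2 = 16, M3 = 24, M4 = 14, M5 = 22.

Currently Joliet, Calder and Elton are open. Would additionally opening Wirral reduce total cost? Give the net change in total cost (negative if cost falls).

Current service cost with {Joliet, Calder, Elton}: 418.
Adding Wirral: each fleet base re-picks its cheapest; new service cost 316, saving 102.
Extra fixed cost: 74. Net change = 74 − 102 = -28.
(Totals: 657 → 629.)

Yes — net change −28 (cost falls by 28).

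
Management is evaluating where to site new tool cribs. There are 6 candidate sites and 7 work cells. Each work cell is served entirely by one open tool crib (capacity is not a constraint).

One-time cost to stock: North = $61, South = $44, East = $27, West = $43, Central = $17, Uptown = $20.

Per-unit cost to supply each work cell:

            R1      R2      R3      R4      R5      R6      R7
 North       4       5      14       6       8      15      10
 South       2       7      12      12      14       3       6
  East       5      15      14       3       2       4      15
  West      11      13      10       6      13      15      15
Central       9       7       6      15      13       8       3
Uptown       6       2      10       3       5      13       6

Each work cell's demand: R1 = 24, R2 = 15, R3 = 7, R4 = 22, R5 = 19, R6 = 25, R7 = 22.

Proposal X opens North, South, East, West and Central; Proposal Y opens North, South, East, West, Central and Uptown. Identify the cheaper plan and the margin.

Proposal Y is cheaper by 25.

Proposal X: {North, South, East, West, Central}: R1→South 2·24=48, R2→North 5·15=75, R3→Central 6·7=42, R4→East 3·22=66, R5→East 2·19=38, R6→South 3·25=75, R7→Central 3·22=66. Service 410; fixed 192; total 602.
Proposal Y: {North, South, East, West, Central, Uptown}: R1→South 2·24=48, R2→Uptown 2·15=30, R3→Central 6·7=42, R4→East 3·22=66, R5→East 2·19=38, R6→South 3·25=75, R7→Central 3·22=66. Service 365; fixed 212; total 577.
Difference: |602 − 577| = 25.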